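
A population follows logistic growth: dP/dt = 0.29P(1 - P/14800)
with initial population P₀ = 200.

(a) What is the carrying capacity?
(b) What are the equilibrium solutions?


Logistic ODE dP/dt = 0.29P(1 - P/14800) has equilibria where dP/dt = 0, i.e. P = 0 or P = 14800.
The coefficient (1 - P/K) = 0 when P = K, identifying K = 14800 as the carrying capacity.
(a) K = 14800; (b) equilibria P = 0 and P = 14800.


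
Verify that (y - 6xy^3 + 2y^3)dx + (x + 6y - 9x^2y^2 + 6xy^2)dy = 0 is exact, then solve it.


Check exactness: ∂M/∂y = 1 - 18xy^2 + 6y^2 and ∂N/∂x = 1 - 18xy^2 + 6y^2; equal, so the equation is exact.
Integrate M with respect to x (treating y as constant): ∫M dx = xy - 3x^2y^3 + 2xy^3 + h(y).
Differentiate w.r.t. y and set equal to N: the x-dependent terms already match, leaving h'(y) = 6y. Integrate: h(y) = 3y^2.
So F(x,y) = xy + 3y^2 - 3x^2y^3 + 2xy^3.
General solution: xy + 3y^2 - 3x^2y^3 + 2xy^3 = C.


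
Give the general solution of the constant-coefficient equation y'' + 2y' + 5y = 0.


Characteristic equation: r² + 2r + 5 = 0.
Discriminant is negative; roots r = -1 ± 2i (complex conjugate pair).
General solution uses e^(α x)(C₁ cos(β x) + C₂ sin(β x)): y = e^(-x)(C₁cos(2x) + C₂sin(2x)).


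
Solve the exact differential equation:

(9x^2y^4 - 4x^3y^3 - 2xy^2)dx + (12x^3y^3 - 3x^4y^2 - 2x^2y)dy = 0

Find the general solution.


Check exactness: ∂M/∂y = 36x^2y^3 - 12x^3y^2 - 4xy and ∂N/∂x = 36x^2y^3 - 12x^3y^2 - 4xy; equal, so the equation is exact.
Integrate M with respect to x (treating y as constant): ∫M dx = 3x^3y^4 - x^4y^3 - x^2y^2 + h(y).
Differentiate w.r.t. y and set equal to N: all terms match, so h'(y) = 0 and h is a constant absorbed into C.
General solution: 3x^3y^4 - x^4y^3 - x^2y^2 = C.


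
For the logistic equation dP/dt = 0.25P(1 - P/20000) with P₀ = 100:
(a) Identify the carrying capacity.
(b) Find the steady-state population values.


Logistic ODE dP/dt = 0.25P(1 - P/20000) has equilibria where dP/dt = 0, i.e. P = 0 or P = 20000.
The coefficient (1 - P/K) = 0 when P = K, identifying K = 20000 as the carrying capacity.
(a) K = 20000; (b) equilibria P = 0 and P = 20000.


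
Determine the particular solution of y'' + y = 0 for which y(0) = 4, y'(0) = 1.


Characteristic roots of r² + 1 = 0 are ±1i, so y = C₁cos(x) + C₂sin(x).
Apply y(0) = 4: C₁ = 4. Differentiate and apply y'(0) = 1: 1·C₂ = 1, so C₂ = 1.
Particular solution: y = 4cos(x) + sin(x).


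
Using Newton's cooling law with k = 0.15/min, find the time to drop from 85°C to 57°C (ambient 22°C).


From T(t) = T_a + (T₀ - T_a)e^(-kt), set T(t) = 57:
(57 - 22) / (85 - 22) = e^(-0.15t), so t = -ln(0.556)/0.15 ≈ 3.9 minutes.


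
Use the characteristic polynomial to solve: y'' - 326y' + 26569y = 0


Characteristic equation: r² - 326r + 26569 = 0, i.e. (r - 163)² = 0.
Repeated root r = 163; include an x factor for the second linearly independent solution.
General solution: y = (C₁ + C₂x)e^(163x).


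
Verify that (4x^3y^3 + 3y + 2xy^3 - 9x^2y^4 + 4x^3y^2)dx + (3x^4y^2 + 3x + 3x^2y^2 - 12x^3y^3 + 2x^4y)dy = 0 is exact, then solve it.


Check exactness: ∂M/∂y = 12x^3y^2 + 3 + 6xy^2 - 36x^2y^3 + 8x^3y and ∂N/∂x = 12x^3y^2 + 3 + 6xy^2 - 36x^2y^3 + 8x^3y; equal, so the equation is exact.
Integrate M with respect to x (treating y as constant): ∫M dx = x^4y^3 + 3xy + x^2y^3 - 3x^3y^4 + x^4y^2 + h(y).
Differentiate w.r.t. y and set equal to N: all terms match, so h'(y) = 0 and h is a constant absorbed into C.
General solution: x^4y^3 + 3xy + x^2y^3 - 3x^3y^4 + x^4y^2 = C.


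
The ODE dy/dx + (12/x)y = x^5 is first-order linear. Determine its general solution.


P(x) = 12/x ⇒ μ = x^12.
(x^12 y)' = x^17 ⇒ x^12 y = x^18/(18) + C.
Solve for y: y = (1/18)x^6 + C/x^12.


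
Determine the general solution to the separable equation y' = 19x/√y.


Separate: √y dy = 19x dx.
Integrate: (2/3)y^(3/2) = (19/2)x² + C.


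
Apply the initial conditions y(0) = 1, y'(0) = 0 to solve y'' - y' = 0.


Characteristic roots of r² - r = 0 are 1, 0.
General solution y = c₁ e^(x) + c₂.
Apply y(0) = 1: c₁ + c₂ = 1. Apply y'(0) = 0: 1 c₁ + 0 c₂ = 0.
Solve: c₁ = 0, c₂ = 1.
Particular solution: y = 0e^(x) + 1.


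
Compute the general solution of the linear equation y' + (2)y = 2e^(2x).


P(x) = 2 ⇒ μ = e^(2x).
(μ y)' = 2e^(4x) ⇒ μ y = (2/4)e^(4x) + C.
Divide by μ: y = (1/2)e^(2x) + Ce^(-2x).


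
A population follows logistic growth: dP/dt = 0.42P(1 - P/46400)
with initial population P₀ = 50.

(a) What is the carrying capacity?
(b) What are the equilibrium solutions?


Logistic ODE dP/dt = 0.42P(1 - P/46400) has equilibria where dP/dt = 0, i.e. P = 0 or P = 46400.
The coefficient (1 - P/K) = 0 when P = K, identifying K = 46400 as the carrying capacity.
(a) K = 46400; (b) equilibria P = 0 and P = 46400.


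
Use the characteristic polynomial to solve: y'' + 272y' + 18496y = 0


Characteristic equation: r² + 272r + 18496 = 0, i.e. (r + 136)² = 0.
Repeated root r = -136; include an x factor for the second linearly independent solution.
General solution: y = (C₁ + C₂x)e^(-136x).


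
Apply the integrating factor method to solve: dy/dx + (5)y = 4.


P(x) = 5, Q(x) = 4; integrating factor μ = e^(5x).
(μ y)' = 4e^(5x) ⇒ μ y = (4/5)e^(5x) + C.
Divide by μ: y = 4/5 + Ce^(-5x).


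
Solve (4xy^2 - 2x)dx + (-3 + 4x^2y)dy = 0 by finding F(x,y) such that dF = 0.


Check exactness: ∂M/∂y = 8xy and ∂N/∂x = 8xy; equal, so the equation is exact.
Integrate M with respect to x (treating y as constant): ∫M dx = 2x^2y^2 - x^2 + h(y).
Differentiate w.r.t. y and set equal to N: the x-dependent terms already match, leaving h'(y) = -3. Integrate: h(y) = -3y.
So F(x,y) = -3y + 2x^2y^2 - x^2.
General solution: -3y + 2x^2y^2 - x^2 = C.


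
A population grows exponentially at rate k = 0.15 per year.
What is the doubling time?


Exponential growth: P(t) = P₀ e^(0.15t). Set P(t)/P₀ = 2: e^(0.15t) = 2.
Solve: t = ln(2)/0.15 ≈ 4.62 years.


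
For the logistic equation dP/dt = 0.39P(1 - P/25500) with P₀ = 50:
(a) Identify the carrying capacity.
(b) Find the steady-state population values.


Logistic ODE dP/dt = 0.39P(1 - P/25500) has equilibria where dP/dt = 0, i.e. P = 0 or P = 25500.
The coefficient (1 - P/K) = 0 when P = K, identifying K = 25500 as the carrying capacity.
(a) K = 25500; (b) equilibria P = 0 and P = 25500.


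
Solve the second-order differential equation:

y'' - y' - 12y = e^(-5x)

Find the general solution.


Characteristic roots of r² - r - 12 = 0 are 4, -3.
y_h = C₁e^(4x) + C₂e^(-3x).
Forcing exponent -5 is not a characteristic root; try y_p = Ae^(-5x).
Substitute: A·(25 + (-1)·-5 + (-12)) = A·18 = 1, so A = 1/18.
General solution: y = C₁e^(4x) + C₂e^(-3x) + (1/18)e^(-5x).


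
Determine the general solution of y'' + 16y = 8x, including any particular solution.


Homogeneous: r² + 16 = 0 ⇒ r = ±4i, y_h = C₁cos(4x) + C₂sin(4x).
Polynomial forcing; try y_p = Ax + B. Then y_p'' + 16 y_p = 16(Ax + B) = 8x, so B = 0 and A = 1/2.
General solution: y = C₁cos(4x) + C₂sin(4x) + (1/2)x.


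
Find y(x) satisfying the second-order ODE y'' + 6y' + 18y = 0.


Characteristic equation: r² + 6r + 18 = 0.
Discriminant is negative; roots r = -3 ± 3i (complex conjugate pair).
General solution uses e^(α x)(C₁ cos(β x) + C₂ sin(β x)): y = e^(-3x)(C₁cos(3x) + C₂sin(3x)).


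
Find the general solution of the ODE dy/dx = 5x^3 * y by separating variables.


Separate variables: dy/y = 5x^3 dx.
Integrate: ln|y| = (5/4)x^4 + C₀.
Exponentiate: y = Ce^((5/4)x^4).


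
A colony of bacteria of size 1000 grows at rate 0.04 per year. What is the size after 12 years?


The ODE dP/dt = 0.04P has solution P(t) = P(0)e^(0.04t).
Substitute P(0) = 1000 and t = 12: P(12) = 1000 e^(0.48) ≈ 1616.


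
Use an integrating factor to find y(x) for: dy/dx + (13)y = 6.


P(x) = 13, Q(x) = 6; integrating factor μ = e^(13x).
(μ y)' = 6e^(13x) ⇒ μ y = (6/13)e^(13x) + C.
Divide by μ: y = 6/13 + Ce^(-13x).


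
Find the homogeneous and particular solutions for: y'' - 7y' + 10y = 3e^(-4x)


Characteristic roots of r² - 7r + 10 = 0 are 5, 2.
y_h = C₁e^(5x) + C₂e^(2x).
Forcing exponent -4 is not a characteristic root; try y_p = Ae^(-4x).
Substitute: A·(16 + (-7)·-4 + (10)) = A·54 = 3, so A = 1/18.
General solution: y = C₁e^(5x) + C₂e^(2x) + (1/18)e^(-4x).


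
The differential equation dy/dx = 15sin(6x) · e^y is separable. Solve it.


Separate: e^(-y) dy = 15sin(6x) dx.
Integrate: -e^(-y) = -(5/2)cos(6x) + C₀.
Rearrange: e^(-y) = (5/2)cos(6x) + C.


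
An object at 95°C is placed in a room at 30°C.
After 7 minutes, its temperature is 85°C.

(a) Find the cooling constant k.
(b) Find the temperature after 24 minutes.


Newton's law: T(t) = T_a + (T₀ - T_a)e^(-kt).
(a) Use T(7) = 85: (85 - 30)/(95 - 30) = e^(-k·7), so k = -ln(0.846)/7 ≈ 0.0239.
(b) Apply k to t = 24: T(24) = 30 + (65)e^(-0.573) ≈ 66.7°C.


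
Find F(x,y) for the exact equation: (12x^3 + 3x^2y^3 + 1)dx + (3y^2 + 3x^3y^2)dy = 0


Check exactness: ∂M/∂y = 9x^2y^2 and ∂N/∂x = 9x^2y^2; equal, so the equation is exact.
Integrate M with respect to x (treating y as constant): ∫M dx = 3x^4 + x^3y^3 + x + h(y).
Differentiate w.r.t. y and set equal to N: the x-dependent terms already match, leaving h'(y) = 3y^2. Integrate: h(y) = y^3.
So F(x,y) = y^3 + 3x^4 + x^3y^3 + x.
General solution: y^3 + 3x^4 + x^3y^3 + x = C.


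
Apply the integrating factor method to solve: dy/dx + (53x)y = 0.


P(x) = 53x ⇒ μ = e^((53/2)x²).
Q(x) = 0 so μ y is constant: y = Ce^(-(53/2)x²).


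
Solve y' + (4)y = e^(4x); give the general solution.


P(x) = 4 ⇒ μ = e^(4x).
(μ y)' = e^(8x) ⇒ μ y = e^(8x)/8 + C.
Divide by μ: y = (1/8)e^(4x) + Ce^(-4x).


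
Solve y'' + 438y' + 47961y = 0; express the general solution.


Characteristic equation: r² + 438r + 47961 = 0, i.e. (r + 219)² = 0.
Repeated root r = -219; include an x factor for the second linearly independent solution.
General solution: y = (C₁ + C₂x)e^(-219x).


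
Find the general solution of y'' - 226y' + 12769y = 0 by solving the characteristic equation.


Characteristic equation: r² - 226r + 12769 = 0, i.e. (r - 113)² = 0.
Repeated root r = 113; include an x factor for the second linearly independent solution.
General solution: y = (C₁ + C₂x)e^(113x).


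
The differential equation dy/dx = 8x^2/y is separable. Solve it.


Separate variables: y dy = 8x^2 dx.
Integrate both sides: y²/2 = (8/3)x^3 + C₀.
Multiply by 2: y² = (16/3)x^3 + C.


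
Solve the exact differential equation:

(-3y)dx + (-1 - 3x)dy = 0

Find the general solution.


Check exactness: ∂M/∂y = -3 and ∂N/∂x = -3; equal, so the equation is exact.
Integrate M with respect to x (treating y as constant): ∫M dx = -3xy + h(y).
Differentiate w.r.t. y and set equal to N: the x-dependent terms already match, leaving h'(y) = -1. Integrate: h(y) = -y.
So F(x,y) = -y - 3xy.
General solution: -y - 3xy = C.


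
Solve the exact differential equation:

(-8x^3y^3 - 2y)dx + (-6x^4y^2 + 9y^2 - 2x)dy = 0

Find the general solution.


Check exactness: ∂M/∂y = -24x^3y^2 - 2 and ∂N/∂x = -24x^3y^2 - 2; equal, so the equation is exact.
Integrate M with respect to x (treating y as constant): ∫M dx = -2x^4y^3 - 2xy + h(y).
Differentiate w.r.t. y and set equal to N: the x-dependent terms already match, leaving h'(y) = 9y^2. Integrate: h(y) = 3y^3.
So F(x,y) = -2x^4y^3 + 3y^3 - 2xy.
General solution: -2x^4y^3 + 3y^3 - 2xy = C.


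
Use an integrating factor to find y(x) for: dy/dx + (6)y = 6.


P(x) = 6, Q(x) = 6; integrating factor μ = e^(6x).
(μ y)' = 6e^(6x) ⇒ μ y = e^(6x) + C.
Divide by μ: y = 1 + Ce^(-6x).


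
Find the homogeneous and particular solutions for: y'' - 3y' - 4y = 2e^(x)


Characteristic roots of r² - 3r - 4 = 0 are -1, 4.
y_h = C₁e^(-x) + C₂e^(4x).
Forcing exponent 1 is not a characteristic root; try y_p = Ae^(x).
Substitute: A·(1 + (-3)·1 + (-4)) = A·-6 = 2, so A = -1/3.
General solution: y = C₁e^(-x) + C₂e^(4x) - (1/3)e^(x).


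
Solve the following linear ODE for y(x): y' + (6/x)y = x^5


P(x) = 6/x ⇒ μ = x^6.
(x^6 y)' = x^6·x^5 = x^11.
Integrate: x^6 y = x^12/(12) + C.
Solve for y: y = (1/12)x^6 + C/x^6.


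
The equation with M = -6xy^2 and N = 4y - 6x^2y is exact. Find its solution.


Check exactness: ∂M/∂y = -12xy and ∂N/∂x = -12xy; equal, so the equation is exact.
Integrate M with respect to x (treating y as constant): ∫M dx = -3x^2y^2 + h(y).
Differentiate w.r.t. y and set equal to N: the x-dependent terms already match, leaving h'(y) = 4y. Integrate: h(y) = 2y^2.
So F(x,y) = 2y^2 - 3x^2y^2.
General solution: 2y^2 - 3x^2y^2 = C.


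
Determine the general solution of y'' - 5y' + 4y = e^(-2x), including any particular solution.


Characteristic roots of r² - 5r + 4 = 0 are 4, 1.
y_h = C₁e^(4x) + C₂e^(x).
Forcing exponent -2 is not a characteristic root; try y_p = Ae^(-2x).
Substitute: A·(4 + (-5)·-2 + (4)) = A·18 = 1, so A = 1/18.
General solution: y = C₁e^(4x) + C₂e^(x) + (1/18)e^(-2x).


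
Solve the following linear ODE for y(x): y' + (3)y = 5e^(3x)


P(x) = 3 ⇒ μ = e^(3x).
(μ y)' = 5e^(6x) ⇒ μ y = (5/6)e^(6x) + C.
Divide by μ: y = (5/6)e^(3x) + Ce^(-3x).


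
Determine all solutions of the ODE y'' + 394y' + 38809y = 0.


Characteristic equation: r² + 394r + 38809 = 0, i.e. (r + 197)² = 0.
Repeated root r = -197; include an x factor for the second linearly independent solution.
General solution: y = (C₁ + C₂x)e^(-197x).


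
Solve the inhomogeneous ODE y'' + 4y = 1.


Homogeneous part: r² + 4 = 0 ⇒ r = ±2i, so y_h = C₁cos(2x) + C₂sin(2x).
Try constant y_p = A; plug in: 4A = 1 ⇒ A = 1/4.
General solution: y = C₁cos(2x) + C₂sin(2x) + 1/4.


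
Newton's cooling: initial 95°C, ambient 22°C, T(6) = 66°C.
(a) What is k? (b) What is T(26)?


Newton's law: T(t) = T_a + (T₀ - T_a)e^(-kt).
(a) Use T(6) = 66: (66 - 22)/(95 - 22) = e^(-k·6), so k = -ln(0.603)/6 ≈ 0.0844.
(b) Apply k to t = 26: T(26) = 22 + (73)e^(-2.194) ≈ 30.1°C.


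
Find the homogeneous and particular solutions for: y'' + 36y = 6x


Homogeneous: r² + 36 = 0 ⇒ r = ±6i, y_h = C₁cos(6x) + C₂sin(6x).
Polynomial forcing; try y_p = Ax + B. Then y_p'' + 36 y_p = 36(Ax + B) = 6x, so B = 0 and A = 1/6.
General solution: y = C₁cos(6x) + C₂sin(6x) + (1/6)x.


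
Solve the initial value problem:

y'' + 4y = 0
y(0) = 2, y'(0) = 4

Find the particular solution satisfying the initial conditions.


Characteristic roots of r² + 4 = 0 are ±2i, so y = C₁cos(2x) + C₂sin(2x).
Apply y(0) = 2: C₁ = 2. Differentiate and apply y'(0) = 4: 2·C₂ = 4, so C₂ = 2.
Particular solution: y = 2cos(2x) + 2sin(2x).


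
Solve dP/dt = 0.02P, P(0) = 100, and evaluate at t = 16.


The ODE dP/dt = 0.02P has solution P(t) = P(0)e^(0.02t).
Substitute P(0) = 100 and t = 16: P(16) = 100 e^(0.32) ≈ 138.


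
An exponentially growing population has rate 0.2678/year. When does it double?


Exponential growth: P(t) = P₀ e^(0.2678t). Set P(t)/P₀ = 2: e^(0.2678t) = 2.
Solve: t = ln(2)/0.2678 ≈ 2.59 years.


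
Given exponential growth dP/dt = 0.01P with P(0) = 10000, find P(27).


The ODE dP/dt = 0.01P has solution P(t) = P(0)e^(0.01t).
Substitute P(0) = 10000 and t = 27: P(27) = 10000 e^(0.27) ≈ 13100.


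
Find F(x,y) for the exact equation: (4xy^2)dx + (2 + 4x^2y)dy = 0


Check exactness: ∂M/∂y = 8xy and ∂N/∂x = 8xy; equal, so the equation is exact.
Integrate M with respect to x (treating y as constant): ∫M dx = 2x^2y^2 + h(y).
Differentiate w.r.t. y and set equal to N: the x-dependent terms already match, leaving h'(y) = 2. Integrate: h(y) = 2y.
So F(x,y) = 2y + 2x^2y^2.
General solution: 2y + 2x^2y^2 = C.


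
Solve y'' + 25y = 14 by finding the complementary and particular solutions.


Homogeneous part: r² + 25 = 0 ⇒ r = ±5i, so y_h = C₁cos(5x) + C₂sin(5x).
Try constant y_p = A; plug in: 25A = 14 ⇒ A = 14/25.
General solution: y = C₁cos(5x) + C₂sin(5x) + 14/25.


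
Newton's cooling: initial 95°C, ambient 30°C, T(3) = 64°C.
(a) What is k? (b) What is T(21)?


Newton's law: T(t) = T_a + (T₀ - T_a)e^(-kt).
(a) Use T(3) = 64: (64 - 30)/(95 - 30) = e^(-k·3), so k = -ln(0.523)/3 ≈ 0.2160.
(b) Apply k to t = 21: T(21) = 30 + (65)e^(-4.536) ≈ 30.7°C.


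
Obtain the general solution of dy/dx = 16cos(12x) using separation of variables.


g(y) = 1, so integrate directly: y = ∫ 16cos(12x) dx = (4/3)sin(12x) + C.


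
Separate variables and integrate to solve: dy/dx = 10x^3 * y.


Separate variables: dy/y = 10x^3 dx.
Integrate: ln|y| = (5/2)x^4 + C₀.
Exponentiate: y = Ce^((5/2)x^4).


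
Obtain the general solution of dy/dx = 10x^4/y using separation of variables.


Separate variables: y dy = 10x^4 dx.
Integrate both sides: y²/2 = 2x^5 + C₀.
Multiply by 2: y² = 4x^5 + C.


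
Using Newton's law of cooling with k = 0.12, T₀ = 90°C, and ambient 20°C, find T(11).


Newton's law: dT/dt = -k(T - T_a) has solution T(t) = T_a + (T₀ - T_a)e^(-kt).
Plug in T_a = 20, T₀ = 90, k = 0.12, t = 11: T(11) = 20 + (70)e^(-1.32) ≈ 38.7°C.


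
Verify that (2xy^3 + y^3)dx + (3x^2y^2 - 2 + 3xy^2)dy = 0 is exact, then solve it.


Check exactness: ∂M/∂y = 6xy^2 + 3y^2 and ∂N/∂x = 6xy^2 + 3y^2; equal, so the equation is exact.
Integrate M with respect to x (treating y as constant): ∫M dx = x^2y^3 + xy^3 + h(y).
Differentiate w.r.t. y and set equal to N: the x-dependent terms already match, leaving h'(y) = -2. Integrate: h(y) = -2y.
So F(x,y) = x^2y^3 - 2y + xy^3.
General solution: x^2y^3 - 2y + xy^3 = C.


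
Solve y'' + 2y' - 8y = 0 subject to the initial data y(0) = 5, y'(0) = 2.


Characteristic roots of r² + 2r - 8 = 0 are -4, 2.
General solution y = c₁ e^(-4x) + c₂ e^(2x).
Apply y(0) = 5: c₁ + c₂ = 5. Apply y'(0) = 2: -4 c₁ + 2 c₂ = 2.
Solve: c₁ = 4/3, c₂ = 11/3.
Particular solution: y = (4/3)e^(-4x) + (11/3)e^(2x).


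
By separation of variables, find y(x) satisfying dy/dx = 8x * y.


Separate variables: dy/y = 8x dx.
Integrate: ln|y| = 4x^2 + C₀.
Exponentiate: y = Ce^(4x^2).


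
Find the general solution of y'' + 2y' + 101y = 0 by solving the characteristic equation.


Characteristic equation: r² + 2r + 101 = 0.
Discriminant is negative; roots r = -1 ± 10i (complex conjugate pair).
General solution uses e^(α x)(C₁ cos(β x) + C₂ sin(β x)): y = e^(-x)(C₁cos(10x) + C₂sin(10x)).


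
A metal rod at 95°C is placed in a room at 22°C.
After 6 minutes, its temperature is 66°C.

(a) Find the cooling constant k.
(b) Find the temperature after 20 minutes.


Newton's law: T(t) = T_a + (T₀ - T_a)e^(-kt).
(a) Use T(6) = 66: (66 - 22)/(95 - 22) = e^(-k·6), so k = -ln(0.603)/6 ≈ 0.0844.
(b) Apply k to t = 20: T(20) = 22 + (73)e^(-1.688) ≈ 35.5°C.


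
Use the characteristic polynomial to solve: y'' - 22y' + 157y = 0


Characteristic equation: r² - 22r + 157 = 0.
Discriminant is negative; roots r = 11 ± 6i (complex conjugate pair).
General solution uses e^(α x)(C₁ cos(β x) + C₂ sin(β x)): y = e^(11x)(C₁cos(6x) + C₂sin(6x)).


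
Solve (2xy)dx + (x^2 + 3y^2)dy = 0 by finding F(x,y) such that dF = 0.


Check exactness: ∂M/∂y = 2x and ∂N/∂x = 2x; equal, so the equation is exact.
Integrate M with respect to x (treating y as constant): ∫M dx = x^2y + h(y).
Differentiate w.r.t. y and set equal to N: the x-dependent terms already match, leaving h'(y) = 3y^2. Integrate: h(y) = y^3.
So F(x,y) = x^2y + y^3.
General solution: x^2y + y^3 = C.


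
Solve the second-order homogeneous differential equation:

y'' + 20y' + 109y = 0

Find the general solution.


Characteristic equation: r² + 20r + 109 = 0.
Discriminant is negative; roots r = -10 ± 3i (complex conjugate pair).
General solution uses e^(α x)(C₁ cos(β x) + C₂ sin(β x)): y = e^(-10x)(C₁cos(3x) + C₂sin(3x)).


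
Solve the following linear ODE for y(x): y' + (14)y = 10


P(x) = 14, Q(x) = 10; integrating factor μ = e^(14x).
(μ y)' = 10e^(14x) ⇒ μ y = (5/7)e^(14x) + C.
Divide by μ: y = 5/7 + Ce^(-14x).


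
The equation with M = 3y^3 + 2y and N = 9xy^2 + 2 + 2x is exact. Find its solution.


Check exactness: ∂M/∂y = 9y^2 + 2 and ∂N/∂x = 9y^2 + 2; equal, so the equation is exact.
Integrate M with respect to x (treating y as constant): ∫M dx = 3xy^3 + 2xy + h(y).
Differentiate w.r.t. y and set equal to N: the x-dependent terms already match, leaving h'(y) = 2. Integrate: h(y) = 2y.
So F(x,y) = 3xy^3 + 2y + 2xy.
General solution: 3xy^3 + 2y + 2xy = C.


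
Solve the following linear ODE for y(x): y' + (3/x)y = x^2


P(x) = 3/x ⇒ μ = x^3.
(x^3 y)' = x^5 ⇒ x^3 y = x^6/(6) + C.
Solve for y: y = (1/6)x^3 + C/x^3.


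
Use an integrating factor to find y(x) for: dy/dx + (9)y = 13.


P(x) = 9, Q(x) = 13; integrating factor μ = e^(9x).
(μ y)' = 13e^(9x) ⇒ μ y = (13/9)e^(9x) + C.
Divide by μ: y = 13/9 + Ce^(-9x).


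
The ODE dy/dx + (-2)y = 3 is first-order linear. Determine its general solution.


P(x) = -2 ⇒ μ = e^(-2x).
(μ y)' = 3e^(-2x) ⇒ μ y = -(3/2)e^(-2x) + C.
Divide by μ: y = -3/2 + Ce^(2x).


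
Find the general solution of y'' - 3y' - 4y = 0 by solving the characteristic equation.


Characteristic equation: r² - 3r - 4 = 0.
Factor: (r - 4)(r + 1) = 0 ⇒ r = 4, -1 (distinct real).
General solution: y = C₁e^(4x) + C₂e^(-x).


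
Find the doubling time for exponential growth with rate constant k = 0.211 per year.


Exponential growth: P(t) = P₀ e^(0.211t). Set P(t)/P₀ = 2: e^(0.211t) = 2.
Solve: t = ln(2)/0.211 ≈ 3.29 years.


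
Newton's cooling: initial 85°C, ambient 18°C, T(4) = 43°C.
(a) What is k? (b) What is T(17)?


Newton's law: T(t) = T_a + (T₀ - T_a)e^(-kt).
(a) Use T(4) = 43: (43 - 18)/(85 - 18) = e^(-k·4), so k = -ln(0.373)/4 ≈ 0.2465.
(b) Apply k to t = 17: T(17) = 18 + (67)e^(-4.190) ≈ 19.0°C.


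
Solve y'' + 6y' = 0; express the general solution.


Characteristic equation: r² + 6r = 0.
Factor: (r + 6)(r - 0) = 0 ⇒ r = -6, 0 (distinct real).
General solution: y = C₁e^(-6x) + C₂.


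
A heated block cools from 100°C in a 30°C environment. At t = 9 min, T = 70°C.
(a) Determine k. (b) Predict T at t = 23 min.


Newton's law: T(t) = T_a + (T₀ - T_a)e^(-kt).
(a) Use T(9) = 70: (70 - 30)/(100 - 30) = e^(-k·9), so k = -ln(0.571)/9 ≈ 0.0622.
(b) Apply k to t = 23: T(23) = 30 + (70)e^(-1.430) ≈ 46.7°C.


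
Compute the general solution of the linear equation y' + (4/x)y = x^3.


P(x) = 4/x ⇒ μ = x^4.
(x^4 y)' = x^4·x^3 = x^7.
Integrate: x^4 y = x^8/(8) + C.
Solve for y: y = (1/8)x^4 + C/x^4.


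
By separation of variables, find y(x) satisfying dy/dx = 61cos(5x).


g(y) = 1, so integrate directly: y = ∫ 61cos(5x) dx = (61/5)sin(5x) + C.


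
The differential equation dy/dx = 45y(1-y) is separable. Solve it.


Separate: dy/[y(1-y)] = 45 dx.
Partial fractions: 1/[y(1-y)] = 1/y + 1/(1-y).
Integrate: ln|y/(1-y)| = 45x + C₀.
Solve for y: y = 1/(1 + Ce^(-45x)).


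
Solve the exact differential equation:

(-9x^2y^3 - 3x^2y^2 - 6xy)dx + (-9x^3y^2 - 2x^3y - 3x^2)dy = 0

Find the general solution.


Check exactness: ∂M/∂y = -27x^2y^2 - 6x^2y - 6x and ∂N/∂x = -27x^2y^2 - 6x^2y - 6x; equal, so the equation is exact.
Integrate M with respect to x (treating y as constant): ∫M dx = -3x^3y^3 - x^3y^2 - 3x^2y + h(y).
Differentiate w.r.t. y and set equal to N: all terms match, so h'(y) = 0 and h is a constant absorbed into C.
General solution: -3x^3y^3 - x^3y^2 - 3x^2y = C.


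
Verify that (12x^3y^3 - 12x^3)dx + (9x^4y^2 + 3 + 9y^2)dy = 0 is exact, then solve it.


Check exactness: ∂M/∂y = 36x^3y^2 and ∂N/∂x = 36x^3y^2; equal, so the equation is exact.
Integrate M with respect to x (treating y as constant): ∫M dx = 3x^4y^3 - 3x^4 + h(y).
Differentiate w.r.t. y and set equal to N: the x-dependent terms already match, leaving h'(y) = 3 + 9y^2. Integrate: h(y) = 3y + 3y^3.
So F(x,y) = 3x^4y^3 + 3y - 3x^4 + 3y^3.
General solution: 3x^4y^3 + 3y - 3x^4 + 3y^3 = C.


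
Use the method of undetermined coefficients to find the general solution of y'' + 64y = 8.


Homogeneous part: r² + 64 = 0 ⇒ r = ±8i, so y_h = C₁cos(8x) + C₂sin(8x).
Try constant y_p = A; plug in: 64A = 8 ⇒ A = 1/8.
General solution: y = C₁cos(8x) + C₂sin(8x) + 1/8.


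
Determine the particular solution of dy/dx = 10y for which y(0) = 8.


General solution of y' = 10y is y = Ce^(10x).
Apply y(0) = 8: C = 8.
Particular solution: y = 8e^(10x).


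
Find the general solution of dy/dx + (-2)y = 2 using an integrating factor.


P(x) = -2 ⇒ μ = e^(-2x).
(μ y)' = 2e^(-2x) ⇒ μ y = -e^(-2x) + C.
Divide by μ: y = -1 + Ce^(2x).


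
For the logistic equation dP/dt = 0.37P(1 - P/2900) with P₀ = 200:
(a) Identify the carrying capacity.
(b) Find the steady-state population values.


Logistic ODE dP/dt = 0.37P(1 - P/2900) has equilibria where dP/dt = 0, i.e. P = 0 or P = 2900.
The coefficient (1 - P/K) = 0 when P = K, identifying K = 2900 as the carrying capacity.
(a) K = 2900; (b) equilibria P = 0 and P = 2900.


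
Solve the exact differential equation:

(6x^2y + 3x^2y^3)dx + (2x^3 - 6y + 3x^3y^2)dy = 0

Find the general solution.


Check exactness: ∂M/∂y = 6x^2 + 9x^2y^2 and ∂N/∂x = 6x^2 + 9x^2y^2; equal, so the equation is exact.
Integrate M with respect to x (treating y as constant): ∫M dx = 2x^3y + x^3y^3 + h(y).
Differentiate w.r.t. y and set equal to N: the x-dependent terms already match, leaving h'(y) = -6y. Integrate: h(y) = -3y^2.
So F(x,y) = 2x^3y - 3y^2 + x^3y^3.
General solution: 2x^3y - 3y^2 + x^3y^3 = C.


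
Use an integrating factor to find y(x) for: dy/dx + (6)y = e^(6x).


P(x) = 6 ⇒ μ = e^(6x).
(μ y)' = e^(12x) ⇒ μ y = (1/12)e^(12x) + C.
Divide by μ: y = (1/12)e^(6x) + Ce^(-6x).


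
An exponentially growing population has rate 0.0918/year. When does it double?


Exponential growth: P(t) = P₀ e^(0.0918t). Set P(t)/P₀ = 2: e^(0.0918t) = 2.
Solve: t = ln(2)/0.0918 ≈ 7.55 years.


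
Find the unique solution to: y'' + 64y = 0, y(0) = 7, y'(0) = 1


Characteristic roots of r² + 64 = 0 are ±8i, so y = C₁cos(8x) + C₂sin(8x).
Apply y(0) = 7: C₁ = 7. Differentiate and apply y'(0) = 1: 8·C₂ = 1, so C₂ = 1/8.
Particular solution: y = 7cos(8x) + (1/8)sin(8x).


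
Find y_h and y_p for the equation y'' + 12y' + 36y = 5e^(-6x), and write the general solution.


Characteristic polynomial (r + 6)² = 0; repeated root r = -6.
y_h = (C₁ + C₂x)e^(-6x). Forcing matches the repeated root (resonance), so try y_p = Ax² e^(-6x).
Substitute and solve for A: 2A = 5, so A = 5/2.
General solution: y = (C₁ + C₂x + (5/2)x²)e^(-6x).


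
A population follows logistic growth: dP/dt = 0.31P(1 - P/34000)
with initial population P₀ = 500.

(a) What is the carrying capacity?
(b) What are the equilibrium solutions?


Logistic ODE dP/dt = 0.31P(1 - P/34000) has equilibria where dP/dt = 0, i.e. P = 0 or P = 34000.
The coefficient (1 - P/K) = 0 when P = K, identifying K = 34000 as the carrying capacity.
(a) K = 34000; (b) equilibria P = 0 and P = 34000.


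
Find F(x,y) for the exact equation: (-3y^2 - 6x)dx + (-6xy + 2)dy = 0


Check exactness: ∂M/∂y = -6y and ∂N/∂x = -6y; equal, so the equation is exact.
Integrate M with respect to x (treating y as constant): ∫M dx = -3xy^2 - 3x^2 + h(y).
Differentiate w.r.t. y and set equal to N: the x-dependent terms already match, leaving h'(y) = 2. Integrate: h(y) = 2y.
So F(x,y) = -3xy^2 - 3x^2 + 2y.
General solution: -3xy^2 - 3x^2 + 2y = C.


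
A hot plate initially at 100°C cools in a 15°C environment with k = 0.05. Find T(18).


Newton's law: dT/dt = -k(T - T_a) has solution T(t) = T_a + (T₀ - T_a)e^(-kt).
Plug in T_a = 15, T₀ = 100, k = 0.05, t = 18: T(18) = 15 + (85)e^(-0.90) ≈ 49.6°C.


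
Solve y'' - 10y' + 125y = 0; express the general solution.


Characteristic equation: r² - 10r + 125 = 0.
Discriminant is negative; roots r = 5 ± 10i (complex conjugate pair).
General solution uses e^(α x)(C₁ cos(β x) + C₂ sin(β x)): y = e^(5x)(C₁cos(10x) + C₂sin(10x)).


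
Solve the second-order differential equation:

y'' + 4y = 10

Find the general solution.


Homogeneous part: r² + 4 = 0 ⇒ r = ±2i, so y_h = C₁cos(2x) + C₂sin(2x).
Try constant y_p = A; plug in: 4A = 10 ⇒ A = 5/2.
General solution: y = C₁cos(2x) + C₂sin(2x) + 5/2.


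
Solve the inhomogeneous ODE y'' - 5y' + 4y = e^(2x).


Characteristic roots of r² - 5r + 4 = 0 are 4, 1.
y_h = C₁e^(4x) + C₂e^(x).
Forcing exponent 2 is not a characteristic root; try y_p = Ae^(2x).
Substitute: A·(4 + (-5)·2 + (4)) = A·-2 = 1, so A = -1/2.
General solution: y = C₁e^(4x) + C₂e^(x) - (1/2)e^(2x).


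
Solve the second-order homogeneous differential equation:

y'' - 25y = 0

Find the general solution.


Characteristic equation: r² - 25 = 0.
Factor: (r - 5)(r + 5) = 0 ⇒ r = 5, -5 (distinct real).
General solution: y = C₁e^(5x) + C₂e^(-5x).


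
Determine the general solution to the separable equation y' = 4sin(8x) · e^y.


Separate: e^(-y) dy = 4sin(8x) dx.
Integrate: -e^(-y) = -(1/2)cos(8x) + C₀.
Rearrange: e^(-y) = (1/2)cos(8x) + C.


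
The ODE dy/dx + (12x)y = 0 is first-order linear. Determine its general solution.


P(x) = 12x ⇒ μ = e^(6x²).
Q(x) = 0 so μ y is constant: y = Ce^(-6x²).


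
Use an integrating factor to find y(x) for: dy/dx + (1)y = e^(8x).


P(x) = 1 ⇒ μ = e^(x).
(μ y)' = e^(9x) ⇒ μ y = e^(9x)/9 + C.
Divide by μ: y = (1/9)e^(8x) + Ce^(-x).


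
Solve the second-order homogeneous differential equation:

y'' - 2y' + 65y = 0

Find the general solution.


Characteristic equation: r² - 2r + 65 = 0.
Discriminant is negative; roots r = 1 ± 8i (complex conjugate pair).
General solution uses e^(α x)(C₁ cos(β x) + C₂ sin(β x)): y = e^(x)(C₁cos(8x) + C₂sin(8x)).


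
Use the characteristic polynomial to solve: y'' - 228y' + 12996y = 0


Characteristic equation: r² - 228r + 12996 = 0, i.e. (r - 114)² = 0.
Repeated root r = 114; include an x factor for the second linearly independent solution.
General solution: y = (C₁ + C₂x)e^(114x).


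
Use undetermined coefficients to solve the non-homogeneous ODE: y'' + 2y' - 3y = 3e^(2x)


Characteristic roots of r² + 2r - 3 = 0 are -3, 1.
y_h = C₁e^(-3x) + C₂e^(x).
Forcing exponent 2 is not a characteristic root; try y_p = Ae^(2x).
Substitute: A·(4 + (2)·2 + (-3)) = A·5 = 3, so A = 3/5.
General solution: y = C₁e^(-3x) + C₂e^(x) + (3/5)e^(2x).


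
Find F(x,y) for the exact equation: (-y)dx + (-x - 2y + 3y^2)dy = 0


Check exactness: ∂M/∂y = -1 and ∂N/∂x = -1; equal, so the equation is exact.
Integrate M with respect to x (treating y as constant): ∫M dx = -xy + h(y).
Differentiate w.r.t. y and set equal to N: the x-dependent terms already match, leaving h'(y) = -2y + 3y^2. Integrate: h(y) = -y^2 + y^3.
So F(x,y) = -xy - y^2 + y^3.
General solution: -xy - y^2 + y^3 = C.


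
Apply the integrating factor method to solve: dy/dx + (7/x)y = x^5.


P(x) = 7/x ⇒ μ = x^7.
(x^7 y)' = x^7·x^5 = x^12.
Integrate: x^7 y = x^13/(13) + C.
Solve for y: y = (1/13)x^6 + C/x^7.


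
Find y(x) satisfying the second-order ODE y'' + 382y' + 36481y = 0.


Characteristic equation: r² + 382r + 36481 = 0, i.e. (r + 191)² = 0.
Repeated root r = -191; include an x factor for the second linearly independent solution.
General solution: y = (C₁ + C₂x)e^(-191x).


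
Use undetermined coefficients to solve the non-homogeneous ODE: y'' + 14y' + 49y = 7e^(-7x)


Characteristic polynomial (r + 7)² = 0; repeated root r = -7.
y_h = (C₁ + C₂x)e^(-7x). Forcing matches the repeated root (resonance), so try y_p = Ax² e^(-7x).
Substitute and solve for A: 2A = 7, so A = 7/2.
General solution: y = (C₁ + C₂x + (7/2)x²)e^(-7x).


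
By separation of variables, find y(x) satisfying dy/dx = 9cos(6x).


g(y) = 1, so integrate directly: y = ∫ 9cos(6x) dx = (3/2)sin(6x) + C.


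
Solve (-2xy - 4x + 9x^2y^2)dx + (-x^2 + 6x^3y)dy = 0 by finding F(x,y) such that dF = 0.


Check exactness: ∂M/∂y = -2x + 18x^2y and ∂N/∂x = -2x + 18x^2y; equal, so the equation is exact.
Integrate M with respect to x (treating y as constant): ∫M dx = -x^2y - 2x^2 + 3x^3y^2 + h(y).
Differentiate w.r.t. y and set equal to N: all terms match, so h'(y) = 0 and h is a constant absorbed into C.
General solution: -x^2y - 2x^2 + 3x^3y^2 = C.


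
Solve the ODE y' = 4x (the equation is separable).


Integrate both sides with respect to x: y = ∫ 4x dx = 2x^2 + C.


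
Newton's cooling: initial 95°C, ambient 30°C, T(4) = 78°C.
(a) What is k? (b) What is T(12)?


Newton's law: T(t) = T_a + (T₀ - T_a)e^(-kt).
(a) Use T(4) = 78: (78 - 30)/(95 - 30) = e^(-k·4), so k = -ln(0.738)/4 ≈ 0.0758.
(b) Apply k to t = 12: T(12) = 30 + (65)e^(-0.910) ≈ 56.2°C.


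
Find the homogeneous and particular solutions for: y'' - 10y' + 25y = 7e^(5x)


Characteristic polynomial (r - 5)² = 0; repeated root r = 5.
y_h = (C₁ + C₂x)e^(5x). Forcing matches the repeated root (resonance), so try y_p = Ax² e^(5x).
Substitute and solve for A: 2A = 7, so A = 7/2.
General solution: y = (C₁ + C₂x + (7/2)x²)e^(5x).


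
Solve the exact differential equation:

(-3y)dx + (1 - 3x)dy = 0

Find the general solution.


Check exactness: ∂M/∂y = -3 and ∂N/∂x = -3; equal, so the equation is exact.
Integrate M with respect to x (treating y as constant): ∫M dx = -3xy + h(y).
Differentiate w.r.t. y and set equal to N: the x-dependent terms already match, leaving h'(y) = 1. Integrate: h(y) = y.
So F(x,y) = y - 3xy.
General solution: y - 3xy = C.


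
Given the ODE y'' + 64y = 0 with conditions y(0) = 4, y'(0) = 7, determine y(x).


Characteristic roots of r² + 64 = 0 are ±8i, so y = C₁cos(8x) + C₂sin(8x).
Apply y(0) = 4: C₁ = 4. Differentiate and apply y'(0) = 7: 8·C₂ = 7, so C₂ = 7/8.
Particular solution: y = 4cos(8x) + (7/8)sin(8x).


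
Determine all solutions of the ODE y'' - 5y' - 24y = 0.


Characteristic equation: r² - 5r - 24 = 0.
Factor: (r + 3)(r - 8) = 0 ⇒ r = -3, 8 (distinct real).
General solution: y = C₁e^(-3x) + C₂e^(8x).


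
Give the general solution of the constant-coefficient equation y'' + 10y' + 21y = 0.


Characteristic equation: r² + 10r + 21 = 0.
Factor: (r + 7)(r + 3) = 0 ⇒ r = -7, -3 (distinct real).
General solution: y = C₁e^(-7x) + C₂e^(-3x).


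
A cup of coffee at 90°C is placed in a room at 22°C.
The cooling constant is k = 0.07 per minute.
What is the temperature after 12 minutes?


Newton's law: dT/dt = -k(T - T_a) has solution T(t) = T_a + (T₀ - T_a)e^(-kt).
Plug in T_a = 22, T₀ = 90, k = 0.07, t = 12: T(12) = 22 + (68)e^(-0.84) ≈ 51.4°C.


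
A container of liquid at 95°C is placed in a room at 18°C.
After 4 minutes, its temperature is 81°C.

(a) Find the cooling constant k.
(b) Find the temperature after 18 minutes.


Newton's law: T(t) = T_a + (T₀ - T_a)e^(-kt).
(a) Use T(4) = 81: (81 - 18)/(95 - 18) = e^(-k·4), so k = -ln(0.818)/4 ≈ 0.0502.
(b) Apply k to t = 18: T(18) = 18 + (77)e^(-0.903) ≈ 49.2°C.


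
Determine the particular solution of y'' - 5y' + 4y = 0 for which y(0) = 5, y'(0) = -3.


Characteristic roots of r² - 5r + 4 = 0 are 1, 4.
General solution y = c₁ e^(x) + c₂ e^(4x).
Apply y(0) = 5: c₁ + c₂ = 5. Apply y'(0) = -3: 1 c₁ + 4 c₂ = -3.
Solve: c₁ = 23/3, c₂ = -8/3.
Particular solution: y = (23/3)e^(x) - (8/3)e^(4x).


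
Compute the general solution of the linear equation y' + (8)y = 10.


P(x) = 8, Q(x) = 10; integrating factor μ = e^(8x).
(μ y)' = 10e^(8x) ⇒ μ y = (5/4)e^(8x) + C.
Divide by μ: y = 5/4 + Ce^(-8x).


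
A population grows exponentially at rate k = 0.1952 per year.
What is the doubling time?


Exponential growth: P(t) = P₀ e^(0.1952t). Set P(t)/P₀ = 2: e^(0.1952t) = 2.
Solve: t = ln(2)/0.1952 ≈ 3.55 years.


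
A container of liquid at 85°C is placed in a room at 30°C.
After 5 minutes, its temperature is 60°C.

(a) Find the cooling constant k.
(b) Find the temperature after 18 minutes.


Newton's law: T(t) = T_a + (T₀ - T_a)e^(-kt).
(a) Use T(5) = 60: (60 - 30)/(85 - 30) = e^(-k·5), so k = -ln(0.545)/5 ≈ 0.1212.
(b) Apply k to t = 18: T(18) = 30 + (55)e^(-2.182) ≈ 36.2°C.


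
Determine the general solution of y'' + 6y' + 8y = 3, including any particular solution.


Characteristic roots of r² + 6r + 8 = 0 are -2, -4.
y_h = C₁e^(-2x) + C₂e^(-4x).
Constant forcing; try y_p = A. Then 8A = 3 ⇒ A = 3/8.
General solution: y = C₁e^(-2x) + C₂e^(-4x) + 3/8.


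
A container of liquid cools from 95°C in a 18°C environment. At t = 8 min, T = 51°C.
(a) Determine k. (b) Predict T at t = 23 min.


Newton's law: T(t) = T_a + (T₀ - T_a)e^(-kt).
(a) Use T(8) = 51: (51 - 18)/(95 - 18) = e^(-k·8), so k = -ln(0.429)/8 ≈ 0.1059.
(b) Apply k to t = 23: T(23) = 18 + (77)e^(-2.436) ≈ 24.7°C.


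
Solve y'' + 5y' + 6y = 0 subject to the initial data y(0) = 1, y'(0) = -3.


Characteristic roots of r² + 5r + 6 = 0 are -2, -3.
General solution y = c₁ e^(-2x) + c₂ e^(-3x).
Apply y(0) = 1: c₁ + c₂ = 1. Apply y'(0) = -3: -2 c₁ - 3 c₂ = -3.
Solve: c₁ = 0, c₂ = 1.
Particular solution: y = 0e^(-2x) + e^(-3x).


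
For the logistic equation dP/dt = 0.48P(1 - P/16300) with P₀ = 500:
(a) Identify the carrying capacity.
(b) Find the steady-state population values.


Logistic ODE dP/dt = 0.48P(1 - P/16300) has equilibria where dP/dt = 0, i.e. P = 0 or P = 16300.
The coefficient (1 - P/K) = 0 when P = K, identifying K = 16300 as the carrying capacity.
(a) K = 16300; (b) equilibria P = 0 and P = 16300.


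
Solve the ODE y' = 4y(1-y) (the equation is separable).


Separate: dy/[y(1-y)] = 4 dx.
Partial fractions: 1/[y(1-y)] = 1/y + 1/(1-y).
Integrate: ln|y/(1-y)| = 4x + C₀.
Solve for y: y = 1/(1 + Ce^(-4x)).


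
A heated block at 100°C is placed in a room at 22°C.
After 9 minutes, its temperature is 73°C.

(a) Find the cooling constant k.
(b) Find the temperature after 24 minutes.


Newton's law: T(t) = T_a + (T₀ - T_a)e^(-kt).
(a) Use T(9) = 73: (73 - 22)/(100 - 22) = e^(-k·9), so k = -ln(0.654)/9 ≈ 0.0472.
(b) Apply k to t = 24: T(24) = 22 + (78)e^(-1.133) ≈ 47.1°C.


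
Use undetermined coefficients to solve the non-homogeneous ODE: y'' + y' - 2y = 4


Characteristic roots of r² + r - 2 = 0 are 1, -2.
y_h = C₁e^(x) + C₂e^(-2x).
Forcing exponent 0 is not a characteristic root; try y_p = A.
Substitute: A·(0 + (1)·0 + (-2)) = A·-2 = 4, so A = -2.
General solution: y = C₁e^(x) + C₂e^(-2x) - 2.


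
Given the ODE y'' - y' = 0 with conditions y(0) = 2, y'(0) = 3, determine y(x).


Characteristic roots of r² - r = 0 are 0, 1.
General solution y = c₁ + c₂ e^(x).
Apply y(0) = 2: c₁ + c₂ = 2. Apply y'(0) = 3: 0 c₁ + 1 c₂ = 3.
Solve: c₁ = -1, c₂ = 3.
Particular solution: y = -1 + 3e^(x).


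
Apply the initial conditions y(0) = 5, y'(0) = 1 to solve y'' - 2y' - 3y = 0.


Characteristic roots of r² - 2r - 3 = 0 are -1, 3.
General solution y = c₁ e^(-x) + c₂ e^(3x).
Apply y(0) = 5: c₁ + c₂ = 5. Apply y'(0) = 1: -1 c₁ + 3 c₂ = 1.
Solve: c₁ = 7/2, c₂ = 3/2.
Particular solution: y = (7/2)e^(-x) + (3/2)e^(3x).


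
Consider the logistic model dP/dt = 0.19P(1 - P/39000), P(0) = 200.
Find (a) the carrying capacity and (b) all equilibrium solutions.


Logistic ODE dP/dt = 0.19P(1 - P/39000) has equilibria where dP/dt = 0, i.e. P = 0 or P = 39000.
The coefficient (1 - P/K) = 0 when P = K, identifying K = 39000 as the carrying capacity.
(a) K = 39000; (b) equilibria P = 0 and P = 39000.
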